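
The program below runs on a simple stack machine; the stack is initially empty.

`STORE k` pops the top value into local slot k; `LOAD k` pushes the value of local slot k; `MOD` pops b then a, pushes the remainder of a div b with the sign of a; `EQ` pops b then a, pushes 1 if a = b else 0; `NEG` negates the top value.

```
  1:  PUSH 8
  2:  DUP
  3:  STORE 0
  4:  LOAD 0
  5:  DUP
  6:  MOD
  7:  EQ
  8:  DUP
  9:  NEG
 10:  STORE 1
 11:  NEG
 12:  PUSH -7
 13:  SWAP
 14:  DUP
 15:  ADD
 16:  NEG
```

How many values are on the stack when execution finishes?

PUSH 8  -> [8]
DUP     -> [8, 8]
STORE 0 -> [8]
LOAD 0  -> [8, 8]
DUP     -> [8, 8, 8]
MOD     -> [8, 0]
EQ      -> [0]
DUP     -> [0, 0]
NEG     -> [0, 0]
STORE 1 -> [0]
NEG     -> [0]
PUSH -7 -> [0, -7]
SWAP    -> [-7, 0]
DUP     -> [-7, 0, 0]
ADD     -> [-7, 0]
NEG     -> [-7, 0]

2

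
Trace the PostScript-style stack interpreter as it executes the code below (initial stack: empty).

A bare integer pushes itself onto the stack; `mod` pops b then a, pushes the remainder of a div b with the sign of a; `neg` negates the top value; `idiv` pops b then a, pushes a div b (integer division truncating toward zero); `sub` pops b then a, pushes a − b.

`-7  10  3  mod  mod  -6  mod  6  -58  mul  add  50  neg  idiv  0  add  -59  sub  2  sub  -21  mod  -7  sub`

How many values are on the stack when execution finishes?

1

-7   -> -7
10   -> -7 10
3    -> -7 10 3
mod  -> -7 1
mod  -> 0
-6   -> 0 -6
mod  -> 0
6    -> 0 6
-58  -> 0 6 -58
mul  -> 0 -348
add  -> -348
50   -> -348 50
neg  -> -348 -50
idiv -> 6
0    -> 6 0
add  -> 6
-59  -> 6 -59
sub  -> 65
2    -> 65 2
sub  -> 63
-21  -> 63 -21
mod  -> 0
-7   -> 0 -7
sub  -> 7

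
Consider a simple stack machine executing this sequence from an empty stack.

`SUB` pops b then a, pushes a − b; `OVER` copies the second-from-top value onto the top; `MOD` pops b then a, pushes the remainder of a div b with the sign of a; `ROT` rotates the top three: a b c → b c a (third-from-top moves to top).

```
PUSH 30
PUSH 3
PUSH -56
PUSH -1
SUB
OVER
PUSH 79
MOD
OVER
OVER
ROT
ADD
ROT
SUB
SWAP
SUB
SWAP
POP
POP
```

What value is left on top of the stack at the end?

30

PUSH 30  → [30]
PUSH 3   → [30, 3]
PUSH -56 → [30, 3, -56]
PUSH -1  → [30, 3, -56, -1]
SUB      → [30, 3, -55]
OVER     → [30, 3, -55, 3]
PUSH 79  → [30, 3, -55, 3, 79]
MOD      → [30, 3, -55, 3]
OVER     → [30, 3, -55, 3, -55]
OVER     → [30, 3, -55, 3, -55, 3]
ROT      → [30, 3, -55, -55, 3, 3]
ADD      → [30, 3, -55, -55, 6]
ROT      → [30, 3, -55, 6, -55]
SUB      → [30, 3, -55, 61]
SWAP     → [30, 3, 61, -55]
SUB      → [30, 3, 116]
SWAP     → [30, 116, 3]
POP      → [30, 116]
POP      → [30]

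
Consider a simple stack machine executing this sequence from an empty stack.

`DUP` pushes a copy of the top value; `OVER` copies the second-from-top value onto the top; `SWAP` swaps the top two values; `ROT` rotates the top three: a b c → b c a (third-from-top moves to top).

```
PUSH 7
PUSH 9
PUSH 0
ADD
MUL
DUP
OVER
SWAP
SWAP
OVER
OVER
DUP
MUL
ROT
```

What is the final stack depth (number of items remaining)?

PUSH 7 -> 7
PUSH 9 -> 7 9
PUSH 0 -> 7 9 0
ADD    -> 7 9
MUL    -> 63
DUP    -> 63 63
OVER   -> 63 63 63
SWAP   -> 63 63 63
SWAP   -> 63 63 63
OVER   -> 63 63 63 63
OVER   -> 63 63 63 63 63
DUP    -> 63 63 63 63 63 63
MUL    -> 63 63 63 63 3969
ROT    -> 63 63 63 3969 63

5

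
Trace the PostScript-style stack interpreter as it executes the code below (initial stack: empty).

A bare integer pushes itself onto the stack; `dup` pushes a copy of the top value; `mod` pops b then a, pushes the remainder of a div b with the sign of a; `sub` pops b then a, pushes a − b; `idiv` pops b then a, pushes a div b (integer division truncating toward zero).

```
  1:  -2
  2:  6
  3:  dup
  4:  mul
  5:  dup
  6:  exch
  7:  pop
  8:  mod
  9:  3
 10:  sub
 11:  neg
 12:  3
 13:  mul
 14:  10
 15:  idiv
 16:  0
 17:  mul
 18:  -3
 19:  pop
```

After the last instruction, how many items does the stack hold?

-2   → [-2]
6    → [-2, 6]
dup  → [-2, 6, 6]
mul  → [-2, 36]
dup  → [-2, 36, 36]
exch → [-2, 36, 36]
pop  → [-2, 36]
mod  → [-2]
3    → [-2, 3]
sub  → [-5]
neg  → [5]
3    → [5, 3]
mul  → [15]
10   → [15, 10]
idiv → [1]
0    → [1, 0]
mul  → [0]
-3   → [0, -3]
pop  → [0]

1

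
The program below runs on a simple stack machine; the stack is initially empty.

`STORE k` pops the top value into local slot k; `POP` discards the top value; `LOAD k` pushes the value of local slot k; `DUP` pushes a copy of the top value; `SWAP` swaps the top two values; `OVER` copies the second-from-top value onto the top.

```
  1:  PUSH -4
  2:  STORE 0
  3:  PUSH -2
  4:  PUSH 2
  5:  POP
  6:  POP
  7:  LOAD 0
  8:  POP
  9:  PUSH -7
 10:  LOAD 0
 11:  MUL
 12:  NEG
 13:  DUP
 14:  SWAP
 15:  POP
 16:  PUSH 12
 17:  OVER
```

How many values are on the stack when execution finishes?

PUSH -4 → -4
STORE 0 → (empty)
PUSH -2 → -2
PUSH 2  → -2 2
POP     → -2
POP     → (empty)
LOAD 0  → -4
POP     → (empty)
PUSH -7 → -7
LOAD 0  → -7 -4
MUL     → 28
NEG     → -28
DUP     → -28 -28
SWAP    → -28 -28
POP     → -28
PUSH 12 → -28 12
OVER    → -28 12 -28

3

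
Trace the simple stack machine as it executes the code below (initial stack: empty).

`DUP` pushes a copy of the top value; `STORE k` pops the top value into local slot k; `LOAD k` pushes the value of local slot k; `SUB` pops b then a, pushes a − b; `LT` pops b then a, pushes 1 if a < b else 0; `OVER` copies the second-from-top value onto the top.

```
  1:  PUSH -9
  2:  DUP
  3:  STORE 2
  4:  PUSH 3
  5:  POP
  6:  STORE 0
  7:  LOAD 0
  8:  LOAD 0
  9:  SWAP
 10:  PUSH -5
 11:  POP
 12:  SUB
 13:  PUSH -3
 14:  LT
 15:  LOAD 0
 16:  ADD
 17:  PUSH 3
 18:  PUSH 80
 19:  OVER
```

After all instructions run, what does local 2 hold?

PUSH -9 : -9
DUP     : -9 -9
STORE 2 : -9
PUSH 3  : -9 3
POP     : -9
STORE 0 : (empty)
LOAD 0  : -9
LOAD 0  : -9 -9
SWAP    : -9 -9
PUSH -5 : -9 -9 -5
POP     : -9 -9
SUB     : 0
PUSH -3 : 0 -3
LT      : 0
LOAD 0  : 0 -9
ADD     : -9
PUSH 3  : -9 3
PUSH 80 : -9 3 80
OVER    : -9 3 80 3

-9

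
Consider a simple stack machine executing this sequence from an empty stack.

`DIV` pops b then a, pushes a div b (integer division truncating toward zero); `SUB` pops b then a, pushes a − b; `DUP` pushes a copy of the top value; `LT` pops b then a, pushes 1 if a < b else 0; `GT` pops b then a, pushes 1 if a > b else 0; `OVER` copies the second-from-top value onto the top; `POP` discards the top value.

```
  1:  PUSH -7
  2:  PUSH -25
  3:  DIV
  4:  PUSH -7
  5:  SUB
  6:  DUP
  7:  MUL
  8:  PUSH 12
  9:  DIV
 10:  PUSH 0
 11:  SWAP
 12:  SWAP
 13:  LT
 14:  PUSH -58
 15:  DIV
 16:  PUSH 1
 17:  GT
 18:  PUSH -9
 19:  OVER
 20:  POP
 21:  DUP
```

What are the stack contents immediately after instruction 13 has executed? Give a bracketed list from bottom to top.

[0]

PUSH -7  : [-7]
PUSH -25 : [-7, -25]
DIV      : [0]
PUSH -7  : [0, -7]
SUB      : [7]
DUP      : [7, 7]
MUL      : [49]
PUSH 12  : [49, 12]
DIV      : [4]
PUSH 0   : [4, 0]
SWAP     : [0, 4]
SWAP     : [4, 0]
LT       : [0]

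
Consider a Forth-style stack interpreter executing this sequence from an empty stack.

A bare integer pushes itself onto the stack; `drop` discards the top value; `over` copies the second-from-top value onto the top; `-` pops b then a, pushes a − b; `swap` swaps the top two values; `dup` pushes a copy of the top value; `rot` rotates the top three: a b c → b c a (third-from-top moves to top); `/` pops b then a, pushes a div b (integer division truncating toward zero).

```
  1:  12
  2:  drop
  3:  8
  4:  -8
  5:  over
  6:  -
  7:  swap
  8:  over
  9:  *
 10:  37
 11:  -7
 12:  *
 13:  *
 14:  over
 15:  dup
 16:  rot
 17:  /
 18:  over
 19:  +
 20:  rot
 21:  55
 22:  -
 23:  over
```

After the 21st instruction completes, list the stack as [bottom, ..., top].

[-16, -16, -16, 55]

12   → [12]
drop → []
8    → [8]
-8   → [8, -8]
over → [8, -8, 8]
-    → [8, -16]
swap → [-16, 8]
over → [-16, 8, -16]
*    → [-16, -128]
37   → [-16, -128, 37]
-7   → [-16, -128, 37, -7]
*    → [-16, -128, -259]
*    → [-16, 33152]
over → [-16, 33152, -16]
dup  → [-16, 33152, -16, -16]
rot  → [-16, -16, -16, 33152]
/    → [-16, -16, 0]
over → [-16, -16, 0, -16]
+    → [-16, -16, -16]
rot  → [-16, -16, -16]
55   → [-16, -16, -16, 55]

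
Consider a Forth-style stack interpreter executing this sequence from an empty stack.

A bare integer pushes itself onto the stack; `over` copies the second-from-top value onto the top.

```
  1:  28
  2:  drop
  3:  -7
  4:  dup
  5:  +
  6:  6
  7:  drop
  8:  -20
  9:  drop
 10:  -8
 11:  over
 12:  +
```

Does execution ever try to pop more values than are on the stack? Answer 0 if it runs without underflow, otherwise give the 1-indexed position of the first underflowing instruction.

28   → 28
drop → (empty)
-7   → -7
dup  → -7 -7
+    → -14
6    → -14 6
drop → -14
-20  → -14 -20
drop → -14
-8   → -14 -8
over → -14 -8 -14
+    → -14 -22

0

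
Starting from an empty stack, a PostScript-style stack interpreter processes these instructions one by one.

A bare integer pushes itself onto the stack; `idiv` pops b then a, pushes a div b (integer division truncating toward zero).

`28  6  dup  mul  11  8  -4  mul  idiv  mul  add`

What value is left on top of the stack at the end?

28

28    28
6     28 6
dup   28 6 6
mul   28 36
11    28 36 11
8     28 36 11 8
-4    28 36 11 8 -4
mul   28 36 11 -32
idiv  28 36 0
mul   28 0
add   28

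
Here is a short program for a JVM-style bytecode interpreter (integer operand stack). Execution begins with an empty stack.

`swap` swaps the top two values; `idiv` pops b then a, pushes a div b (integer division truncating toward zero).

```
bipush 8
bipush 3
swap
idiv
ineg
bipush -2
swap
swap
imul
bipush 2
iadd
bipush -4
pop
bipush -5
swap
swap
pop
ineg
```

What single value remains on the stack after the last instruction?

bipush 8   8
bipush 3   8 3
swap       3 8
idiv       0
ineg       0
bipush -2  0 -2
swap       -2 0
swap       0 -2
imul       0
bipush 2   0 2
iadd       2
bipush -4  2 -4
pop        2
bipush -5  2 -5
swap       -5 2
swap       2 -5
pop        2
ineg       -2

-2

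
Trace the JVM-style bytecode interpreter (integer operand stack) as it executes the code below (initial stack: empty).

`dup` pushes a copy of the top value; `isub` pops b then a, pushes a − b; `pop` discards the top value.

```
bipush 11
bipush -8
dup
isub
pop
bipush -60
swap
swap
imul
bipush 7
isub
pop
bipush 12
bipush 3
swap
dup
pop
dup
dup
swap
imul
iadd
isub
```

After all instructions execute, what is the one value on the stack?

bipush 11  -> [11]
bipush -8  -> [11, -8]
dup        -> [11, -8, -8]
isub       -> [11, 0]
pop        -> [11]
bipush -60 -> [11, -60]
swap       -> [-60, 11]
swap       -> [11, -60]
imul       -> [-660]
bipush 7   -> [-660, 7]
isub       -> [-667]
pop        -> []
bipush 12  -> [12]
bipush 3   -> [12, 3]
swap       -> [3, 12]
dup        -> [3, 12, 12]
pop        -> [3, 12]
dup        -> [3, 12, 12]
dup        -> [3, 12, 12, 12]
swap       -> [3, 12, 12, 12]
imul       -> [3, 12, 144]
iadd       -> [3, 156]
isub       -> [-153]

-153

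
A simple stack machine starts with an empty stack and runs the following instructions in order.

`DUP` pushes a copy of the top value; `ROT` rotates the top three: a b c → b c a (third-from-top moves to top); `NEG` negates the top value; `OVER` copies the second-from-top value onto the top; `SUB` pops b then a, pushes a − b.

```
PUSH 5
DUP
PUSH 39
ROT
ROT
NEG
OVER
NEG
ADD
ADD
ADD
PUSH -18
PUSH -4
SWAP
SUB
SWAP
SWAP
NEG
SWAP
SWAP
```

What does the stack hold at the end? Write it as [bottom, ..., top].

PUSH 5   : 5
DUP      : 5 5
PUSH 39  : 5 5 39
ROT      : 5 39 5
ROT      : 39 5 5
NEG      : 39 5 -5
OVER     : 39 5 -5 5
NEG      : 39 5 -5 -5
ADD      : 39 5 -10
ADD      : 39 -5
ADD      : 34
PUSH -18 : 34 -18
PUSH -4  : 34 -18 -4
SWAP     : 34 -4 -18
SUB      : 34 14
SWAP     : 14 34
SWAP     : 34 14
NEG      : 34 -14
SWAP     : -14 34
SWAP     : 34 -14

[34, -14]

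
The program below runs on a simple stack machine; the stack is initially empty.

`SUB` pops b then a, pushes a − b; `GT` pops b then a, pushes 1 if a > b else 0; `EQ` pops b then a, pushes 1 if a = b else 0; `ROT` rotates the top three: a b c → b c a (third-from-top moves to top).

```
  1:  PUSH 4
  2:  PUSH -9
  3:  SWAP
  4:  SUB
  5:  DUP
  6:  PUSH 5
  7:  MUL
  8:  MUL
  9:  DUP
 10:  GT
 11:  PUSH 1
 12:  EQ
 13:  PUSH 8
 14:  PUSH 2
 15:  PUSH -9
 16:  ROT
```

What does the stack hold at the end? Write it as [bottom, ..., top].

[0, 2, -9, 8]

PUSH 4   [4]
PUSH -9  [4, -9]
SWAP     [-9, 4]
SUB      [-13]
DUP      [-13, -13]
PUSH 5   [-13, -13, 5]
MUL      [-13, -65]
MUL      [845]
DUP      [845, 845]
GT       [0]
PUSH 1   [0, 1]
EQ       [0]
PUSH 8   [0, 8]
PUSH 2   [0, 8, 2]
PUSH -9  [0, 8, 2, -9]
ROT      [0, 2, -9, 8]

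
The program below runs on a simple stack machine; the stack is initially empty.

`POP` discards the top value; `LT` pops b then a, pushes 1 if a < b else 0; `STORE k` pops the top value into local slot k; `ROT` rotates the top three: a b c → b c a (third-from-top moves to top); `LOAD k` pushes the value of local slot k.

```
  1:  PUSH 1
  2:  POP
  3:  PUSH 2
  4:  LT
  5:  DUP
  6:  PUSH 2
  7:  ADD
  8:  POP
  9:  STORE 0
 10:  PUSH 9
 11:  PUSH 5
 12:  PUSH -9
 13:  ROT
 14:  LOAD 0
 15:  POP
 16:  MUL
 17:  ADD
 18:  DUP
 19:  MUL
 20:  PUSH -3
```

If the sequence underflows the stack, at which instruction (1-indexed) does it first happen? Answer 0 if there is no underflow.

4

PUSH 1  [1]
POP     []
PUSH 2  [2]
LT  — needs 2 operands, stack has 1 → underflow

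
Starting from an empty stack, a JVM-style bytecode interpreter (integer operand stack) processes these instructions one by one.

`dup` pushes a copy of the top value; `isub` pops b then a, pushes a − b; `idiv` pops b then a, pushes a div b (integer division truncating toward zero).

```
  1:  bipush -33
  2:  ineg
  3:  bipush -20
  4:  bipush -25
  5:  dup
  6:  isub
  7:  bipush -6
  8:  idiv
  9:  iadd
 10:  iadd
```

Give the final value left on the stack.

bipush -33 → -33
ineg       → 33
bipush -20 → 33 -20
bipush -25 → 33 -20 -25
dup        → 33 -20 -25 -25
isub       → 33 -20 0
bipush -6  → 33 -20 0 -6
idiv       → 33 -20 0
iadd       → 33 -20
iadd       → 13

13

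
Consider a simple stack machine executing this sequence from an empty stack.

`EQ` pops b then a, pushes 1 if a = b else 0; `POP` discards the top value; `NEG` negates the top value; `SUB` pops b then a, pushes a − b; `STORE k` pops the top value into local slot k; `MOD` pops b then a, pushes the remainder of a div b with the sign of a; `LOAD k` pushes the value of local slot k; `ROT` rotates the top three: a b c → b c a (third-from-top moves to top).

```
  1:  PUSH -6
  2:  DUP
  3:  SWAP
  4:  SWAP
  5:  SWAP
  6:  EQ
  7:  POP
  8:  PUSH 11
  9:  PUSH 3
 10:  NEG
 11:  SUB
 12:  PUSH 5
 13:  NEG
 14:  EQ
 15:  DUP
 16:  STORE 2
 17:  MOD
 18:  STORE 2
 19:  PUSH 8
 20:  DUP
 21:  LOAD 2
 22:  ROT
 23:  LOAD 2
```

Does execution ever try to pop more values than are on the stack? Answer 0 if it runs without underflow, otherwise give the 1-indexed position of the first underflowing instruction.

PUSH -6  -6
DUP      -6 -6
SWAP     -6 -6
SWAP     -6 -6
SWAP     -6 -6
EQ       1
POP      (empty)
PUSH 11  11
PUSH 3   11 3
NEG      11 -3
SUB      14
PUSH 5   14 5
NEG      14 -5
EQ       0
DUP      0 0
STORE 2  0
MOD  — needs 2 operands, stack has 1 → underflow

17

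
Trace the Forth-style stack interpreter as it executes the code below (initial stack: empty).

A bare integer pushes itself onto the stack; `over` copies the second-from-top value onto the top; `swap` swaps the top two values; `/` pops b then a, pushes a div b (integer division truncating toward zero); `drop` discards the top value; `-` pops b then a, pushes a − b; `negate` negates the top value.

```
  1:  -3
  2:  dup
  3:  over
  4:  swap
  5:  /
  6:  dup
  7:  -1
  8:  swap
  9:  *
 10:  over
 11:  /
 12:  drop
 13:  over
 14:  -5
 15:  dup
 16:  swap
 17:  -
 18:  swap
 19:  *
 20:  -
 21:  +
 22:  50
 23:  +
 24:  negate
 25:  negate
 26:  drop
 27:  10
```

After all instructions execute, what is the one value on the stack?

10

-3      [-3]
dup     [-3, -3]
over    [-3, -3, -3]
swap    [-3, -3, -3]
/       [-3, 1]
dup     [-3, 1, 1]
-1      [-3, 1, 1, -1]
swap    [-3, 1, -1, 1]
*       [-3, 1, -1]
over    [-3, 1, -1, 1]
/       [-3, 1, -1]
drop    [-3, 1]
over    [-3, 1, -3]
-5      [-3, 1, -3, -5]
dup     [-3, 1, -3, -5, -5]
swap    [-3, 1, -3, -5, -5]
-       [-3, 1, -3, 0]
swap    [-3, 1, 0, -3]
*       [-3, 1, 0]
-       [-3, 1]
+       [-2]
50      [-2, 50]
+       [48]
negate  [-48]
negate  [48]
drop    []
10      [10]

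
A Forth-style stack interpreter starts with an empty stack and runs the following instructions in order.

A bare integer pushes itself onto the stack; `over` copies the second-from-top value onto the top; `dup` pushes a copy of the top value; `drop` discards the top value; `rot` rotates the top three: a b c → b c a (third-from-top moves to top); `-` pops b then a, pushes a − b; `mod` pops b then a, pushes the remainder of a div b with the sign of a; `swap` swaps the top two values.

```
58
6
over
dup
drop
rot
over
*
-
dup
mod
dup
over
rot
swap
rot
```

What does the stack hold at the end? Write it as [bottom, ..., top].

[6, 0, 0, 0]

58    58
6     58 6
over  58 6 58
dup   58 6 58 58
drop  58 6 58
rot   6 58 58
over  6 58 58 58
*     6 58 3364
-     6 -3306
dup   6 -3306 -3306
mod   6 0
dup   6 0 0
over  6 0 0 0
rot   6 0 0 0
swap  6 0 0 0
rot   6 0 0 0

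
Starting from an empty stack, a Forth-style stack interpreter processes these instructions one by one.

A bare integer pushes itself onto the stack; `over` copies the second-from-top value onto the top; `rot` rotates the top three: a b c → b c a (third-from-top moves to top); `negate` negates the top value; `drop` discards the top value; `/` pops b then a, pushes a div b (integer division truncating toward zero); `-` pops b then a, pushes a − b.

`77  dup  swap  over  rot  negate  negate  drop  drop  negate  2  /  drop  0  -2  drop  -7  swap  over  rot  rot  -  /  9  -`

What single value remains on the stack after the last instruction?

77     -> [77]
dup    -> [77, 77]
swap   -> [77, 77]
over   -> [77, 77, 77]
rot    -> [77, 77, 77]
negate -> [77, 77, -77]
negate -> [77, 77, 77]
drop   -> [77, 77]
drop   -> [77]
negate -> [-77]
2      -> [-77, 2]
/      -> [-38]
drop   -> []
0      -> [0]
-2     -> [0, -2]
drop   -> [0]
-7     -> [0, -7]
swap   -> [-7, 0]
over   -> [-7, 0, -7]
rot    -> [0, -7, -7]
rot    -> [-7, -7, 0]
-      -> [-7, -7]
/      -> [1]
9      -> [1, 9]
-      -> [-8]

-8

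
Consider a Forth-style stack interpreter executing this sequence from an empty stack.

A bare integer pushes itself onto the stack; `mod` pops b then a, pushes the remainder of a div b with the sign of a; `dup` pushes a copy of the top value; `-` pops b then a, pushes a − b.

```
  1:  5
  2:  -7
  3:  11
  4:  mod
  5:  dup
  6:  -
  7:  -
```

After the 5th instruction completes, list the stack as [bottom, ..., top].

5   : 5
-7  : 5 -7
11  : 5 -7 11
mod : 5 -7
dup : 5 -7 -7

[5, -7, -7]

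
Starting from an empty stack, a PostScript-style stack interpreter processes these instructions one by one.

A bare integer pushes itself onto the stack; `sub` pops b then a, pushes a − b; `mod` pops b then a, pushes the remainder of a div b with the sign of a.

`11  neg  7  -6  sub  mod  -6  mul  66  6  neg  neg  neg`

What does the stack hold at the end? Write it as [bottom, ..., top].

11   11
neg  -11
7    -11 7
-6   -11 7 -6
sub  -11 13
mod  -11
-6   -11 -6
mul  66
66   66 66
6    66 66 6
neg  66 66 -6
neg  66 66 6
neg  66 66 -6

[66, 66, -6]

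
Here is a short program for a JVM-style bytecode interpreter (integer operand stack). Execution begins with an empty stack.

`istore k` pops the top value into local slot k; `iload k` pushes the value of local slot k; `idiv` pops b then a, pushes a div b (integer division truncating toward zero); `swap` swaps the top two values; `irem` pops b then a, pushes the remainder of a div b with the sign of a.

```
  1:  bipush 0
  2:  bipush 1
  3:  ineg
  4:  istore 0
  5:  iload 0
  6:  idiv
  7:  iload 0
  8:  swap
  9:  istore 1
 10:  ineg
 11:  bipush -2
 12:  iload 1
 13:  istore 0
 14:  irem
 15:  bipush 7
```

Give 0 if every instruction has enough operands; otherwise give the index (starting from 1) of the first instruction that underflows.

bipush 0  → 0
bipush 1  → 0 1
ineg      → 0 -1
istore 0  → 0
iload 0   → 0 -1
idiv      → 0
iload 0   → 0 -1
swap      → -1 0
istore 1  → -1
ineg      → 1
bipush -2 → 1 -2
iload 1   → 1 -2 0
istore 0  → 1 -2
irem      → 1
bipush 7  → 1 7

0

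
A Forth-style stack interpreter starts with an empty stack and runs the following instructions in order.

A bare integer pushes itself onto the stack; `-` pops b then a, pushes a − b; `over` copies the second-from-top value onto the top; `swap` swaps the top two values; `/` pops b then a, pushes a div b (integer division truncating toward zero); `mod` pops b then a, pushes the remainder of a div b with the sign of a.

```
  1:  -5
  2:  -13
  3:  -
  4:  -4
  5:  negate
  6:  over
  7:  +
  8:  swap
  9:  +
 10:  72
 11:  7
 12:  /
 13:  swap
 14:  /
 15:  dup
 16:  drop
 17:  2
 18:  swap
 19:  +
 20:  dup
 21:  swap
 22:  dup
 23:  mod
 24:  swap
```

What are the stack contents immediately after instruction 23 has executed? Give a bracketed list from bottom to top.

-5     : -5
-13    : -5 -13
-      : 8
-4     : 8 -4
negate : 8 4
over   : 8 4 8
+      : 8 12
swap   : 12 8
+      : 20
72     : 20 72
7      : 20 72 7
/      : 20 10
swap   : 10 20
/      : 0
dup    : 0 0
drop   : 0
2      : 0 2
swap   : 2 0
+      : 2
dup    : 2 2
swap   : 2 2
dup    : 2 2 2
mod    : 2 0

[2, 0]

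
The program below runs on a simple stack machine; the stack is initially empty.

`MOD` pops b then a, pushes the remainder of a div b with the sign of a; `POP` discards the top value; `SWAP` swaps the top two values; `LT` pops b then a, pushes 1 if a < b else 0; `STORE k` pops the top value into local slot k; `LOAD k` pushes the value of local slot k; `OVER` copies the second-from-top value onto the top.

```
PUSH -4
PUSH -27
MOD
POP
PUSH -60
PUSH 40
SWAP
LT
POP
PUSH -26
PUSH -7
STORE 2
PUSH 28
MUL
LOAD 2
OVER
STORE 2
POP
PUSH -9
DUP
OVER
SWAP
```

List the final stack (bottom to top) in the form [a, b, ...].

[-728, -9, -9, -9]

PUSH -4  → [-4]
PUSH -27 → [-4, -27]
MOD      → [-4]
POP      → []
PUSH -60 → [-60]
PUSH 40  → [-60, 40]
SWAP     → [40, -60]
LT       → [0]
POP      → []
PUSH -26 → [-26]
PUSH -7  → [-26, -7]
STORE 2  → [-26]
PUSH 28  → [-26, 28]
MUL      → [-728]
LOAD 2   → [-728, -7]
OVER     → [-728, -7, -728]
STORE 2  → [-728, -7]
POP      → [-728]
PUSH -9  → [-728, -9]
DUP      → [-728, -9, -9]
OVER     → [-728, -9, -9, -9]
SWAP     → [-728, -9, -9, -9]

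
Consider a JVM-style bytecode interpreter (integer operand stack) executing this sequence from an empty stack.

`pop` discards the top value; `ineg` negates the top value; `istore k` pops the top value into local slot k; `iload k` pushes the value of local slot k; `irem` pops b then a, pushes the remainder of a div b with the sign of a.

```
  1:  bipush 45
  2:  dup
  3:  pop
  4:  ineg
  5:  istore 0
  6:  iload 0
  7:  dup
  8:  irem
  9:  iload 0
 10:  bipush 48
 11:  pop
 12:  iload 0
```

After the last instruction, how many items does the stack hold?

3

bipush 45 : [45]
dup       : [45, 45]
pop       : [45]
ineg      : [-45]
istore 0  : []
iload 0   : [-45]
dup       : [-45, -45]
irem      : [0]
iload 0   : [0, -45]
bipush 48 : [0, -45, 48]
pop       : [0, -45]
iload 0   : [0, -45, -45]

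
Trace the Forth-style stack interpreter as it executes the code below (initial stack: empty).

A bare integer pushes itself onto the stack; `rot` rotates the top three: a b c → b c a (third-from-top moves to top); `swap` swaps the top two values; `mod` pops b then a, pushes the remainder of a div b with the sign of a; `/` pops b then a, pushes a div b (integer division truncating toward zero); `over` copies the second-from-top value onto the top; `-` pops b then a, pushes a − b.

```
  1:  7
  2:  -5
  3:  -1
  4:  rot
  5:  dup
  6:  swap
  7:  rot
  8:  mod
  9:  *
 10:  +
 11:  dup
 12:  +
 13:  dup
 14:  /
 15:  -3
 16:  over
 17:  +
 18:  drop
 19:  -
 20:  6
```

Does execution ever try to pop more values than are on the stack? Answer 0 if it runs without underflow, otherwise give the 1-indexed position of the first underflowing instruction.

19

7    : [7]
-5   : [7, -5]
-1   : [7, -5, -1]
rot  : [-5, -1, 7]
dup  : [-5, -1, 7, 7]
swap : [-5, -1, 7, 7]
rot  : [-5, 7, 7, -1]
mod  : [-5, 7, 0]
*    : [-5, 0]
+    : [-5]
dup  : [-5, -5]
+    : [-10]
dup  : [-10, -10]
/    : [1]
-3   : [1, -3]
over : [1, -3, 1]
+    : [1, -2]
drop : [1]
-  — needs 2 operands, stack has 1 → underflow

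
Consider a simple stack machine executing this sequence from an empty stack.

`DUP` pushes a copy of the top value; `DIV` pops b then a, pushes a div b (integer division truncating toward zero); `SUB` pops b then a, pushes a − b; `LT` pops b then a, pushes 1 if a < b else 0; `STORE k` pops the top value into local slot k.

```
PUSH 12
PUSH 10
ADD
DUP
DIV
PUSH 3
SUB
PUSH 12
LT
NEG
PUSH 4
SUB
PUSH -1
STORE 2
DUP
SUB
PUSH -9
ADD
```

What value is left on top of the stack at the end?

PUSH 12 -> [12]
PUSH 10 -> [12, 10]
ADD     -> [22]
DUP     -> [22, 22]
DIV     -> [1]
PUSH 3  -> [1, 3]
SUB     -> [-2]
PUSH 12 -> [-2, 12]
LT      -> [1]
NEG     -> [-1]
PUSH 4  -> [-1, 4]
SUB     -> [-5]
PUSH -1 -> [-5, -1]
STORE 2 -> [-5]
DUP     -> [-5, -5]
SUB     -> [0]
PUSH -9 -> [0, -9]
ADD     -> [-9]

-9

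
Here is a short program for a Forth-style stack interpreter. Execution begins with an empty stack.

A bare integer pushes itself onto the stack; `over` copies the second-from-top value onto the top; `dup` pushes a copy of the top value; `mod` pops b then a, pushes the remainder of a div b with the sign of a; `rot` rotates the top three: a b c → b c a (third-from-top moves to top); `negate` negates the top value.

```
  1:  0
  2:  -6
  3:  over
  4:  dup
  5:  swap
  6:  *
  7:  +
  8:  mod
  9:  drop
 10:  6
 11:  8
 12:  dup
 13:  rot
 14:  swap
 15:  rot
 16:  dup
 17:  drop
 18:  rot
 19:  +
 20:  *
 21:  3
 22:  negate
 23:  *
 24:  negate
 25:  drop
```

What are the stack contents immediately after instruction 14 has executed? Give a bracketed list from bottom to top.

[8, 6, 8]

0     0
-6    0 -6
over  0 -6 0
dup   0 -6 0 0
swap  0 -6 0 0
*     0 -6 0
+     0 -6
mod   0
drop  (empty)
6     6
8     6 8
dup   6 8 8
rot   8 8 6
swap  8 6 8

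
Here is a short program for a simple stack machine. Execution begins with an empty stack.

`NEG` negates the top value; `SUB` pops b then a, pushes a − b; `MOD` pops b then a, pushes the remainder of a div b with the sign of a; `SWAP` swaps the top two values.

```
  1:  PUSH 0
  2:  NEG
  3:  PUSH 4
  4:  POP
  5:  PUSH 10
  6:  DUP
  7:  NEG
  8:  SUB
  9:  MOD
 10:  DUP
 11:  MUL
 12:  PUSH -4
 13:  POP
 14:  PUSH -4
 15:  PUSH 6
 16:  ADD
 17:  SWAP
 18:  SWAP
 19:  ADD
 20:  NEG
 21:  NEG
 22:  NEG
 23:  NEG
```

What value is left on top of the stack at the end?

PUSH 0  -> [0]
NEG     -> [0]
PUSH 4  -> [0, 4]
POP     -> [0]
PUSH 10 -> [0, 10]
DUP     -> [0, 10, 10]
NEG     -> [0, 10, -10]
SUB     -> [0, 20]
MOD     -> [0]
DUP     -> [0, 0]
MUL     -> [0]
PUSH -4 -> [0, -4]
POP     -> [0]
PUSH -4 -> [0, -4]
PUSH 6  -> [0, -4, 6]
ADD     -> [0, 2]
SWAP    -> [2, 0]
SWAP    -> [0, 2]
ADD     -> [2]
NEG     -> [-2]
NEG     -> [2]
NEG     -> [-2]
NEG     -> [2]

2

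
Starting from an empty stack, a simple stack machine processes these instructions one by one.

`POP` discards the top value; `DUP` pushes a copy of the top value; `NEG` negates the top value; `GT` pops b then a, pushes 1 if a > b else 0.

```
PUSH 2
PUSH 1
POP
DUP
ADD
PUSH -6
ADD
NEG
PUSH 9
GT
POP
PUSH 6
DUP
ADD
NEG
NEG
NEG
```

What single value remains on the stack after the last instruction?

-12

PUSH 2   2
PUSH 1   2 1
POP      2
DUP      2 2
ADD      4
PUSH -6  4 -6
ADD      -2
NEG      2
PUSH 9   2 9
GT       0
POP      (empty)
PUSH 6   6
DUP      6 6
ADD      12
NEG      -12
NEG      12
NEG      -12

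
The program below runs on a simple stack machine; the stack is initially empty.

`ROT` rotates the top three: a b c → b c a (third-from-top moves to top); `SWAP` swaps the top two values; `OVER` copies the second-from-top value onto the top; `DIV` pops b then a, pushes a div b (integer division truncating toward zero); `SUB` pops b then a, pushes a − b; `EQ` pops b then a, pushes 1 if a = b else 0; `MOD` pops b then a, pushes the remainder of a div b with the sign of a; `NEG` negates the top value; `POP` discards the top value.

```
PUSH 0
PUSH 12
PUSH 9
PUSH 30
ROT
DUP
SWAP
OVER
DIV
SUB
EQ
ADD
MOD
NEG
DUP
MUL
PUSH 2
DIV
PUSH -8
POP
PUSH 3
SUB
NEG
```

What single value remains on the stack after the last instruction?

PUSH 0  -> [0]
PUSH 12 -> [0, 12]
PUSH 9  -> [0, 12, 9]
PUSH 30 -> [0, 12, 9, 30]
ROT     -> [0, 9, 30, 12]
DUP     -> [0, 9, 30, 12, 12]
SWAP    -> [0, 9, 30, 12, 12]
OVER    -> [0, 9, 30, 12, 12, 12]
DIV     -> [0, 9, 30, 12, 1]
SUB     -> [0, 9, 30, 11]
EQ      -> [0, 9, 0]
ADD     -> [0, 9]
MOD     -> [0]
NEG     -> [0]
DUP     -> [0, 0]
MUL     -> [0]
PUSH 2  -> [0, 2]
DIV     -> [0]
PUSH -8 -> [0, -8]
POP     -> [0]
PUSH 3  -> [0, 3]
SUB     -> [-3]
NEG     -> [3]

3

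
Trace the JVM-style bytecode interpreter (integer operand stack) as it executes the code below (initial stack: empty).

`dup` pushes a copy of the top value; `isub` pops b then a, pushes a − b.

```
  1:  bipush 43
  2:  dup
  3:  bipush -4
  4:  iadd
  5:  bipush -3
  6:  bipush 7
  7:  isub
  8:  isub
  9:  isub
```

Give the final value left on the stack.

-6

bipush 43 : [43]
dup       : [43, 43]
bipush -4 : [43, 43, -4]
iadd      : [43, 39]
bipush -3 : [43, 39, -3]
bipush 7  : [43, 39, -3, 7]
isub      : [43, 39, -10]
isub      : [43, 49]
isub      : [-6]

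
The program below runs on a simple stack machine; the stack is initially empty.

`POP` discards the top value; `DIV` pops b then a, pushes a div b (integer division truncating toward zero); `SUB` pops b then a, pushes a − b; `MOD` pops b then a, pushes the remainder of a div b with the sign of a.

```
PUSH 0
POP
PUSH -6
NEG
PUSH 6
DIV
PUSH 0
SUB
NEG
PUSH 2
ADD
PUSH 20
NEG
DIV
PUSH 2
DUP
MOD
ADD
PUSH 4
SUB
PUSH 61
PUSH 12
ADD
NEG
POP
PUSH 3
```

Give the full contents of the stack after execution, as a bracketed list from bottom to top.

[-4, 3]

PUSH 0  : 0
POP     : (empty)
PUSH -6 : -6
NEG     : 6
PUSH 6  : 6 6
DIV     : 1
PUSH 0  : 1 0
SUB     : 1
NEG     : -1
PUSH 2  : -1 2
ADD     : 1
PUSH 20 : 1 20
NEG     : 1 -20
DIV     : 0
PUSH 2  : 0 2
DUP     : 0 2 2
MOD     : 0 0
ADD     : 0
PUSH 4  : 0 4
SUB     : -4
PUSH 61 : -4 61
PUSH 12 : -4 61 12
ADD     : -4 73
NEG     : -4 -73
POP     : -4
PUSH 3  : -4 3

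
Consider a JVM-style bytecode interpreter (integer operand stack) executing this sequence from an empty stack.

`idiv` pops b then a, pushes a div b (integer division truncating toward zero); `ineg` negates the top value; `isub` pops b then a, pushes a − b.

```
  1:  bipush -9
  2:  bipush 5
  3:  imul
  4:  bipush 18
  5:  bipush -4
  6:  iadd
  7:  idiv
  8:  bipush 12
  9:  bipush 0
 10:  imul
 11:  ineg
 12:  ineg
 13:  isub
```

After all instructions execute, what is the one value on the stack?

-3

bipush -9 -> -9
bipush 5  -> -9 5
imul      -> -45
bipush 18 -> -45 18
bipush -4 -> -45 18 -4
iadd      -> -45 14
idiv      -> -3
bipush 12 -> -3 12
bipush 0  -> -3 12 0
imul      -> -3 0
ineg      -> -3 0
ineg      -> -3 0
isub      -> -3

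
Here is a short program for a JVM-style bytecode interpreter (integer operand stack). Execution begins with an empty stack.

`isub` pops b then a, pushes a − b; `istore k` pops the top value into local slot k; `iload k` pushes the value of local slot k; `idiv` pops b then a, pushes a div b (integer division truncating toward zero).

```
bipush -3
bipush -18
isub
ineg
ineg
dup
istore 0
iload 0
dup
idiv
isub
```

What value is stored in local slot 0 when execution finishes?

bipush -3  -> -3
bipush -18 -> -3 -18
isub       -> 15
ineg       -> -15
ineg       -> 15
dup        -> 15 15
istore 0   -> 15
iload 0    -> 15 15
dup        -> 15 15 15
idiv       -> 15 1
isub       -> 14

15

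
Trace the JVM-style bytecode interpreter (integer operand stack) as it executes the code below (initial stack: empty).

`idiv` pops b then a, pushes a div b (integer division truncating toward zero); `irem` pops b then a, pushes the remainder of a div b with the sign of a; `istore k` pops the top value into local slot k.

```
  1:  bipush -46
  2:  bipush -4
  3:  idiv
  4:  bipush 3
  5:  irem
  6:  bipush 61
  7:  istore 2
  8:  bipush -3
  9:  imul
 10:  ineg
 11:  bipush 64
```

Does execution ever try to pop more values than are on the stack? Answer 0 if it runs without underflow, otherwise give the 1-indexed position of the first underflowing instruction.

0

bipush -46 : -46
bipush -4  : -46 -4
idiv       : 11
bipush 3   : 11 3
irem       : 2
bipush 61  : 2 61
istore 2   : 2
bipush -3  : 2 -3
imul       : -6
ineg       : 6
bipush 64  : 6 64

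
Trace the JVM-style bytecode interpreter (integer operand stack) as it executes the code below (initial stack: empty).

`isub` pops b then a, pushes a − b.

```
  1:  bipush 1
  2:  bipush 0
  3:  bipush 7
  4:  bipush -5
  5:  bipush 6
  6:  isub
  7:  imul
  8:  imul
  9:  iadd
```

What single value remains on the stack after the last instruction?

1

bipush 1  -> [1]
bipush 0  -> [1, 0]
bipush 7  -> [1, 0, 7]
bipush -5 -> [1, 0, 7, -5]
bipush 6  -> [1, 0, 7, -5, 6]
isub      -> [1, 0, 7, -11]
imul      -> [1, 0, -77]
imul      -> [1, 0]
iadd      -> [1]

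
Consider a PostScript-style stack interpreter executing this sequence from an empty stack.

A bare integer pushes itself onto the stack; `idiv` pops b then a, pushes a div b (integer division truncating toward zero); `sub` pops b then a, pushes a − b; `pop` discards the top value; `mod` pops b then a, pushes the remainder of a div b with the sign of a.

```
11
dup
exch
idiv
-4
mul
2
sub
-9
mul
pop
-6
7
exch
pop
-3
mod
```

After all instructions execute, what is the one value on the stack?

1

11   → [11]
dup  → [11, 11]
exch → [11, 11]
idiv → [1]
-4   → [1, -4]
mul  → [-4]
2    → [-4, 2]
sub  → [-6]
-9   → [-6, -9]
mul  → [54]
pop  → []
-6   → [-6]
7    → [-6, 7]
exch → [7, -6]
pop  → [7]
-3   → [7, -3]
mod  → [1]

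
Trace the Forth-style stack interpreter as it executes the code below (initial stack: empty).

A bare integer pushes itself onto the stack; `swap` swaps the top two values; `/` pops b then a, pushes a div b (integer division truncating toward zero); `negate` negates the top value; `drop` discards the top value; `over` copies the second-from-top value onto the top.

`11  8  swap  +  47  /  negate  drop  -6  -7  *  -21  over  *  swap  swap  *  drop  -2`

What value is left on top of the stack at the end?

11     : [11]
8      : [11, 8]
swap   : [8, 11]
+      : [19]
47     : [19, 47]
/      : [0]
negate : [0]
drop   : []
-6     : [-6]
-7     : [-6, -7]
*      : [42]
-21    : [42, -21]
over   : [42, -21, 42]
*      : [42, -882]
swap   : [-882, 42]
swap   : [42, -882]
*      : [-37044]
drop   : []
-2     : [-2]

-2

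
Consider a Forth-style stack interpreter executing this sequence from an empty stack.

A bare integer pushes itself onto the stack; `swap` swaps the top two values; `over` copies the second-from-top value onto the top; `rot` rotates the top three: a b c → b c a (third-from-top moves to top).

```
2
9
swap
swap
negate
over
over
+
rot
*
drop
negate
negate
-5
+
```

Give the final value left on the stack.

-14

2      : [2]
9      : [2, 9]
swap   : [9, 2]
swap   : [2, 9]
negate : [2, -9]
over   : [2, -9, 2]
over   : [2, -9, 2, -9]
+      : [2, -9, -7]
rot    : [-9, -7, 2]
*      : [-9, -14]
drop   : [-9]
negate : [9]
negate : [-9]
-5     : [-9, -5]
+      : [-14]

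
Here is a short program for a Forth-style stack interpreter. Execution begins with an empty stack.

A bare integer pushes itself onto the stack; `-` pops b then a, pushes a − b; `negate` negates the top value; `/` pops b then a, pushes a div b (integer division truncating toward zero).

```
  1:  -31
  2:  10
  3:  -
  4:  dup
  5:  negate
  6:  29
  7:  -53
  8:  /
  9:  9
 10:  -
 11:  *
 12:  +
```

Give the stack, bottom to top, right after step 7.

-31     -31
10      -31 10
-       -41
dup     -41 -41
negate  -41 41
29      -41 41 29
-53     -41 41 29 -53

[-41, 41, 29, -53]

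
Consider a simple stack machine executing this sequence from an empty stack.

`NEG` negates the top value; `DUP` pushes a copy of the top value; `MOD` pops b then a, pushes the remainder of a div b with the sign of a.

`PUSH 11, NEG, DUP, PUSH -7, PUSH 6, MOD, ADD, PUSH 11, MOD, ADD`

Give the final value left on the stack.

PUSH 11  [11]
NEG      [-11]
DUP      [-11, -11]
PUSH -7  [-11, -11, -7]
PUSH 6   [-11, -11, -7, 6]
MOD      [-11, -11, -1]
ADD      [-11, -12]
PUSH 11  [-11, -12, 11]
MOD      [-11, -1]
ADD      [-12]

-12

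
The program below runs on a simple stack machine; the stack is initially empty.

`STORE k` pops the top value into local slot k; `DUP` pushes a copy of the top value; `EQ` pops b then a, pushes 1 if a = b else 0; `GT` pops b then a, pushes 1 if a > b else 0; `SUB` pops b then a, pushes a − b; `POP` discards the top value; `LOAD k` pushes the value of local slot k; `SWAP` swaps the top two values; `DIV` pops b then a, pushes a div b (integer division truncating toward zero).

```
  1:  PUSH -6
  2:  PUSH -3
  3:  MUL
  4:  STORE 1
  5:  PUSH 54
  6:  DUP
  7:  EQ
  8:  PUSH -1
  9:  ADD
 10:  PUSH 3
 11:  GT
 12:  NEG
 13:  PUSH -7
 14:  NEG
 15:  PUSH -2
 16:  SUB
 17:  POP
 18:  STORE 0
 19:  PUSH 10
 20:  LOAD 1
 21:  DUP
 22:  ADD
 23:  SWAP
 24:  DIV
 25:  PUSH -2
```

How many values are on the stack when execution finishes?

2

PUSH -6 -> [-6]
PUSH -3 -> [-6, -3]
MUL     -> [18]
STORE 1 -> []
PUSH 54 -> [54]
DUP     -> [54, 54]
EQ      -> [1]
PUSH -1 -> [1, -1]
ADD     -> [0]
PUSH 3  -> [0, 3]
GT      -> [0]
NEG     -> [0]
PUSH -7 -> [0, -7]
NEG     -> [0, 7]
PUSH -2 -> [0, 7, -2]
SUB     -> [0, 9]
POP     -> [0]
STORE 0 -> []
PUSH 10 -> [10]
LOAD 1  -> [10, 18]
DUP     -> [10, 18, 18]
ADD     -> [10, 36]
SWAP    -> [36, 10]
DIV     -> [3]
PUSH -2 -> [3, -2]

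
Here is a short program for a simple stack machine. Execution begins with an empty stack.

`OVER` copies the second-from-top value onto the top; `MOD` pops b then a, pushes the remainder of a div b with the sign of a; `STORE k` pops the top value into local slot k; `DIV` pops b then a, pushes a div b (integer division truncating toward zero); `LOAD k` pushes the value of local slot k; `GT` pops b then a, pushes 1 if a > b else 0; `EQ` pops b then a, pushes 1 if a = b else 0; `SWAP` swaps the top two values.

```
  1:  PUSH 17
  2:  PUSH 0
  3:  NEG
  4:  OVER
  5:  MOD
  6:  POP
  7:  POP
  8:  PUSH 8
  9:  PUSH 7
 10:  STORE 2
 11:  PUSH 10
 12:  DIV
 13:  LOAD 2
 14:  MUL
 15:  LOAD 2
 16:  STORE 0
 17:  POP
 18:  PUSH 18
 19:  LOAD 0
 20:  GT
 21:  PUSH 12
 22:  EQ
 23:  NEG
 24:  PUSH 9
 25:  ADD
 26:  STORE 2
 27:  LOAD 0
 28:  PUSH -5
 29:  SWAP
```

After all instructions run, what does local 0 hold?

PUSH 17 : [17]
PUSH 0  : [17, 0]
NEG     : [17, 0]
OVER    : [17, 0, 17]
MOD     : [17, 0]
POP     : [17]
POP     : []
PUSH 8  : [8]
PUSH 7  : [8, 7]
STORE 2 : [8]
PUSH 10 : [8, 10]
DIV     : [0]
LOAD 2  : [0, 7]
MUL     : [0]
LOAD 2  : [0, 7]
STORE 0 : [0]
POP     : []
PUSH 18 : [18]
LOAD 0  : [18, 7]
GT      : [1]
PUSH 12 : [1, 12]
EQ      : [0]
NEG     : [0]
PUSH 9  : [0, 9]
ADD     : [9]
STORE 2 : []
LOAD 0  : [7]
PUSH -5 : [7, -5]
SWAP    : [-5, 7]

7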